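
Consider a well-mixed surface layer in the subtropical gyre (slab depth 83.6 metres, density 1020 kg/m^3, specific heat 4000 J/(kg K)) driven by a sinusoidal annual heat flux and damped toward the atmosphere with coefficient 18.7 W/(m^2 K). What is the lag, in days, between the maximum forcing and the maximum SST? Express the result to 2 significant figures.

Areal heat capacity C = ρ c_p D = 1020 × 4000 × 83.6 = 3.41×10^8 J/(m^2 K).
ω = 2π / 3.15×10^7 s = 1.99×10^-7 s⁻¹.
Phase lag φ = arctan(Cω/λ) = arctan(68.0/18.7) = 1.30 rad.
Time lag = φ / ω = 1.30 / 1.99×10^-7 = 6.54×10^6 s = 75.7 days.

76 days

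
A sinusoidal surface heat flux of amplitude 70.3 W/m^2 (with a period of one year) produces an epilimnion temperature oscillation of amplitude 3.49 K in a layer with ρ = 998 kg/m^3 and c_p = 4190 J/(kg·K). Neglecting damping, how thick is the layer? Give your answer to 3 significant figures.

24.2 m

ω = 2π / 3.15×10^7 s = 1.99×10^-7 s⁻¹.
Required C = F₀ / (A ω) = 70.3 / (3.49 × 1.99×10^-7) = 1.01×10^8 J/(m²·K).
D = C / (ρ c_p) = 1.01×10^8 / (998 × 4190) = 24.2 m.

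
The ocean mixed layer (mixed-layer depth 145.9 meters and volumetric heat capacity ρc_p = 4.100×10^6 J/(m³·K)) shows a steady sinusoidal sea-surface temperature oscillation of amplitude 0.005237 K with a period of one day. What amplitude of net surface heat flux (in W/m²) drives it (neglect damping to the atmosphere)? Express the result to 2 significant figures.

Areal heat capacity C = ρc_p × D = 4.100×10^6 × 145.9 = 5.98×10^8 J/(m²·K).
ω = 2π / 86400 s = 7.27×10^-5 s⁻¹.
Cω = 5.98×10^8 × 7.27×10^-5 = 43500 W/(m²·K).
F₀ = A × Cω = 0.005237 × 43500 = 228 W/m².

230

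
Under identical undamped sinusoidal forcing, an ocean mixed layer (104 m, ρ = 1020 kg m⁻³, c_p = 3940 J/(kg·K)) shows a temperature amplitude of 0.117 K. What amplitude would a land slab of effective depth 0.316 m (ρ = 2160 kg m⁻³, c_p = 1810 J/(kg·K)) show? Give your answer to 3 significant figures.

C_ocean = 4.18×10^8 J/(m²·K); C_land = 1.24×10^6 J/(m²·K).
A ∝ 1/C ⇒ A_land = A_ocean × C_ocean/C_land = 0.117 × 338 = 39.6 K.

39.6 K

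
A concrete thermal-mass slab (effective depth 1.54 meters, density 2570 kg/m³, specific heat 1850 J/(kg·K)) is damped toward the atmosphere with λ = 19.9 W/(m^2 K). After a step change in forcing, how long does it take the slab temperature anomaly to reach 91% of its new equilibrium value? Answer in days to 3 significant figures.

10.3 days

Areal heat capacity C = ρ c_p D = 2570 × 1850 × 1.54 = 7.32×10^6 J m⁻² K⁻¹.
τ = C / λ = 7.32×10^6 / 19.9 = 3.68×10^5 s.
Fraction reached: 1 − e^(−t/τ) = 0.91 ⇒ t = −τ ln(1 − 0.91) = τ × 2.41.
t = 8.86×10^5 s = 10.3 days.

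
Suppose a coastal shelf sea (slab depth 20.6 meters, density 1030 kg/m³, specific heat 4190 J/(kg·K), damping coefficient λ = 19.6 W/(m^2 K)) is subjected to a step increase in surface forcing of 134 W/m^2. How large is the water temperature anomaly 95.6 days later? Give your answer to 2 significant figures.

5.7 K

Areal heat capacity C = ρ c_p D = 1030 × 4190 × 20.6 = 8.89×10^7 J m⁻² K⁻¹.
τ = C / λ = 8.89×10^7 / 19.6 = 4.54×10^6 s.
Equilibrium anomaly ΔT_eq = F / λ = 134 / 19.6 = 6.84 K.
t = 95.6 days = 8.26×10^6 s, so t/τ = 1.82.
ΔT(t) = ΔT_eq (1 − e^(−t/τ)) = 6.84 × (1 − e^−1.82) = 5.73 K.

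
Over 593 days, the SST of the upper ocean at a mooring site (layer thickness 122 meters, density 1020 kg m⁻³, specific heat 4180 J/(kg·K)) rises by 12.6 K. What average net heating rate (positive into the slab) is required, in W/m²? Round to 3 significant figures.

Areal heat capacity C = ρ c_p D = 1020 × 4180 × 122 = 5.20×10^8 J/(m^2 K).
Required heat per unit area: Q = C ΔT = 5.20×10^8 × 12.6 = 6.55×10^9 J/m².
Flux F = Q / Δt = 6.55×10^9 / 5.12×10^7 s = 128 W/m².

128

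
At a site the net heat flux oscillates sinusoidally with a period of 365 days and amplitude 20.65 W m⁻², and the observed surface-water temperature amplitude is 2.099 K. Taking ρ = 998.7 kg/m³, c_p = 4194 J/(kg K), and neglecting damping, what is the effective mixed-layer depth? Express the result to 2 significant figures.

ω = 2π / 3.15×10^7 s = 1.99×10^-7 s⁻¹.
Required C = F₀ / (A ω) = 20.65 / (2.099 × 1.99×10^-7) = 4.94×10^7 J/(m²·K).
D = C / (ρ c_p) = 4.94×10^7 / (998.7 × 4194) = 11.8 m.

12 m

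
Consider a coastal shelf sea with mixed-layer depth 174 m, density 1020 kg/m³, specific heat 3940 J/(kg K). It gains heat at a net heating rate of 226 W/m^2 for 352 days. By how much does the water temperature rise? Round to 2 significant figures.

9.8 K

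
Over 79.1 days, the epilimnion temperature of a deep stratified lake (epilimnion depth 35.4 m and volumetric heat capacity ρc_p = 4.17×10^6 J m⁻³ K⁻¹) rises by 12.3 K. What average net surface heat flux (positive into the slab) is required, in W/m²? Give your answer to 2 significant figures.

270

Areal heat capacity C = ρc_p × D = 4.17×10^6 × 35.4 = 1.48×10^8 J/(m^2 K).
Required heat per unit area: Q = C ΔT = 1.48×10^8 × 12.3 = 1.82×10^9 J/m².
Flux F = Q / Δt = 1.82×10^9 / 6.83×10^6 s = 266 W/m².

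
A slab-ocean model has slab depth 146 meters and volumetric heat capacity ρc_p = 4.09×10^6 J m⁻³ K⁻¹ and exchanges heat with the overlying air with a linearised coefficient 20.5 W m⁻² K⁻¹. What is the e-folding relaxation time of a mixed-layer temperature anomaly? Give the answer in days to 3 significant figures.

337 days

Areal heat capacity C = ρc_p × D = 4.09×10^6 × 146 = 5.97×10^8 J/(m^2 K).
Relaxation time τ = C / λ = 5.97×10^8 / 20.5 = 2.91×10^7 s.
In days: 2.91×10^7 s / (86400 s/day) = 337 days.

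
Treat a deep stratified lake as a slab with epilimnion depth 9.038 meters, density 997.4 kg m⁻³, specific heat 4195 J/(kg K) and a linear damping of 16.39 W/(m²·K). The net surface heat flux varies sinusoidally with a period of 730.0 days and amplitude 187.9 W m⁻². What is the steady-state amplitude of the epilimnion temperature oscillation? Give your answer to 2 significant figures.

Areal heat capacity C = ρ c_p D = 997.4 × 4195 × 9.038 = 3.78×10^7 J/(m^2 K).
Angular frequency ω = 2π / T = 2π / 6.31×10^7 s = 9.96×10^-8 s⁻¹.
√((Cω)² + λ²) = √((3.77)² + 16.39²) = 16.8 W/(m²·K).
Amplitude A = F₀ / √((Cω)²+λ²) = 187.9 / 16.8 = 11.2 K.

11 K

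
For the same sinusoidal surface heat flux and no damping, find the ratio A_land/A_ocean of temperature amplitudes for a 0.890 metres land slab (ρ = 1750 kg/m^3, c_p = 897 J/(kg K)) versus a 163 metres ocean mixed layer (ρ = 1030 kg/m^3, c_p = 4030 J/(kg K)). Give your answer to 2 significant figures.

480

C_ocean = 1030 × 4030 × 163 = 6.77×10^8 J/(m²·K).
C_land = 1750 × 897 × 0.890 = 1.40×10^6 J/(m²·K).
Undamped amplitude ∝ 1/C, so A_land/A_ocean = C_ocean/C_land = 484.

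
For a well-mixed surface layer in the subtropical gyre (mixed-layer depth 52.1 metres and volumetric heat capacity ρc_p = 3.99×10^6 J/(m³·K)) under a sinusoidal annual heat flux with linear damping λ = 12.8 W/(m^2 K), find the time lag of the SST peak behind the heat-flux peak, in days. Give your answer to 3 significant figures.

73.8 days

Areal heat capacity C = ρc_p × D = 3.99×10^6 × 52.1 = 2.08×10^8 J m⁻² K⁻¹.
ω = 2π / 3.15×10^7 s = 1.99×10^-7 s⁻¹.
Phase lag φ = arctan(Cω/λ) = arctan(41.4/12.8) = 1.27 rad.
Time lag = φ / ω = 1.27 / 1.99×10^-7 = 6.38×10^6 s = 73.8 days.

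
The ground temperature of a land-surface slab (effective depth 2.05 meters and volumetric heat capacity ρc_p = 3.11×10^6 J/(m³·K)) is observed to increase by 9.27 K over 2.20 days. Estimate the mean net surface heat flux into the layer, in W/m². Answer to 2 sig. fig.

310

Areal heat capacity C = ρc_p × D = 3.11×10^6 × 2.05 = 6.38×10^6 J m⁻² K⁻¹.
Required heat per unit area: Q = C ΔT = 6.38×10^6 × 9.27 = 5.91×10^7 J/m².
Flux F = Q / Δt = 5.91×10^7 / 1.90×10^5 s = 311 W/m².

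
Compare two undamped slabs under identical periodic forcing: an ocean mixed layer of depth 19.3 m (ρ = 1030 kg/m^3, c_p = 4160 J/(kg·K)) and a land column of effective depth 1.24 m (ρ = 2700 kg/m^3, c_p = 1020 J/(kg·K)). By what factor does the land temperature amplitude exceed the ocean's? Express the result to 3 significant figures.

C_ocean = 1030 × 4160 × 19.3 = 8.27×10^7 J/(m²·K).
C_land = 2700 × 1020 × 1.24 = 3.41×10^6 J/(m²·K).
Undamped amplitude ∝ 1/C, so A_land/A_ocean = C_ocean/C_land = 24.2.

24.2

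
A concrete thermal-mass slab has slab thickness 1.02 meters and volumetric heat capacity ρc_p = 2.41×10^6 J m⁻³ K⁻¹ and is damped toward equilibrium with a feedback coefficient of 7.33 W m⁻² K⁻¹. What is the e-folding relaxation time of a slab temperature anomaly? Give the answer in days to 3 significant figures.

Areal heat capacity C = ρc_p × D = 2.41×10^6 × 1.02 = 2.46×10^6 J/(m²·K).
Relaxation time τ = C / λ = 2.46×10^6 / 7.33 = 3.35×10^5 s.
In days: 3.35×10^5 s / (86400 s/day) = 3.88 days.

3.88 days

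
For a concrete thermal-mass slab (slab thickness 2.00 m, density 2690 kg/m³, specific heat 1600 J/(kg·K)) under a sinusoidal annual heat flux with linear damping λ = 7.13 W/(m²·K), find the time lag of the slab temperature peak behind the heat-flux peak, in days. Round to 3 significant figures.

13.7 days

Areal heat capacity C = ρ c_p D = 2690 × 1600 × 2.00 = 8.61×10^6 J m⁻² K⁻¹.
ω = 2π / 3.15×10^7 s = 1.99×10^-7 s⁻¹.
Phase lag φ = arctan(Cω/λ) = arctan(1.72/7.13) = 0.236 rad.
Time lag = φ / ω = 0.236 / 1.99×10^-7 = 1.18×10^6 s = 13.7 days.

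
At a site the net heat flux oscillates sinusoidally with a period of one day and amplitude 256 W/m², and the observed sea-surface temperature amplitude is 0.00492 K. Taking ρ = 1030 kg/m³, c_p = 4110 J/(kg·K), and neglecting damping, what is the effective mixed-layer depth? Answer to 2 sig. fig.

ω = 2π / 86400 s = 7.27×10^-5 s⁻¹.
Required C = F₀ / (A ω) = 256 / (0.00492 × 7.27×10^-5) = 7.15×10^8 J/(m²·K).
D = C / (ρ c_p) = 7.15×10^8 / (1030 × 4110) = 169 m.

170 m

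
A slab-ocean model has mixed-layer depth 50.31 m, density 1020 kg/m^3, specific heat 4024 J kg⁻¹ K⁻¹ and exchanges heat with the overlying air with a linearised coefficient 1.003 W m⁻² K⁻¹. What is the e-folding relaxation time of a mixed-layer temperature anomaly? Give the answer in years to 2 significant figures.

6.5 years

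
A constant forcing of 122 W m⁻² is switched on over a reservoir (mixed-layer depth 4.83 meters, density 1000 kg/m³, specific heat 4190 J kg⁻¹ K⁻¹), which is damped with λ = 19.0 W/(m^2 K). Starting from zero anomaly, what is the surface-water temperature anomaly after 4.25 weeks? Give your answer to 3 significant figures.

Areal heat capacity C = ρ c_p D = 1000 × 4190 × 4.83 = 2.02×10^7 J/(m²·K).
τ = C / λ = 2.02×10^7 / 19.0 = 1.07×10^6 s.
Equilibrium anomaly ΔT_eq = F / λ = 122 / 19.0 = 6.42 K.
t = 4.25 weeks = 2.57×10^6 s, so t/τ = 2.41.
ΔT(t) = ΔT_eq (1 − e^(−t/τ)) = 6.42 × (1 − e^−2.41) = 5.85 K.

5.85 K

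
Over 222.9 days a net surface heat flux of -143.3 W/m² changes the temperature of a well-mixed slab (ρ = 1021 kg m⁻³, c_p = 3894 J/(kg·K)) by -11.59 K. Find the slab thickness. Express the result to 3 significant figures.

59.9 m

Heat input Q = F Δt = -143.3 × 1.93×10^7 s = -2.76×10^9 J/m².
Required areal heat capacity C = Q / ΔT = 2.38×10^8 J/(m²·K).
Depth D = C / (ρ c_p) = 2.38×10^8 / (1021 × 3894) = 59.9 m.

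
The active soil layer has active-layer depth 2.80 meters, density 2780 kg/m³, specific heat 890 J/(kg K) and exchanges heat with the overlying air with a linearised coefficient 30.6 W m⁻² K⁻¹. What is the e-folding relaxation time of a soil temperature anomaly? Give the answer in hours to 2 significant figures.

63 hours

Areal heat capacity C = ρ c_p D = 2780 × 890 × 2.80 = 6.93×10^6 J m⁻² K⁻¹.
Relaxation time τ = C / λ = 6.93×10^6 / 30.6 = 2.26×10^5 s.
In hours: 2.26×10^5 s / (3600 s/hour) = 62.9 hours.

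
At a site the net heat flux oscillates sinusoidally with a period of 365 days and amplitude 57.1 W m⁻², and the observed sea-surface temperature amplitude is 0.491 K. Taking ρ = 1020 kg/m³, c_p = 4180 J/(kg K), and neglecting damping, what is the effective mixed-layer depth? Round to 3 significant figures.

ω = 2π / 3.15×10^7 s = 1.99×10^-7 s⁻¹.
Required C = F₀ / (A ω) = 57.1 / (0.491 × 1.99×10^-7) = 5.84×10^8 J/(m²·K).
D = C / (ρ c_p) = 5.84×10^8 / (1020 × 4180) = 137 m.

137 m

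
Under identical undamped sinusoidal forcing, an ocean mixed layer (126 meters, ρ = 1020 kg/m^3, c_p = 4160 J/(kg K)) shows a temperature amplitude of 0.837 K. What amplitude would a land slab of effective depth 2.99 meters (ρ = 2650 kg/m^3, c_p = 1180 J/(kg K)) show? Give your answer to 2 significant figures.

C_ocean = 5.35×10^8 J/(m²·K); C_land = 9.35×10^6 J/(m²·K).
A ∝ 1/C ⇒ A_land = A_ocean × C_ocean/C_land = 0.837 × 57.2 = 47.9 K.

48 K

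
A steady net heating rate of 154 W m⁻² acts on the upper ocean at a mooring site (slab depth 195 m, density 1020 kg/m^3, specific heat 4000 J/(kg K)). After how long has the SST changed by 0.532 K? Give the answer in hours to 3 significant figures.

763 hours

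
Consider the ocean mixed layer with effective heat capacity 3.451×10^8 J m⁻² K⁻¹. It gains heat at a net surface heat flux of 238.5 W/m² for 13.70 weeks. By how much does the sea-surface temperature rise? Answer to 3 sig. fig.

5.73 K

Areal heat capacity C = 3.451×10^8 J m⁻² K⁻¹ (given).
Net heat input Q = F Δt = 238.5 × (13.70 weeks × 6.048×10^5 s/week) = 1.98×10^9 J/m².
ΔT = Q / C = 1.98×10^9 / 3.45×10^8 = 5.73 K.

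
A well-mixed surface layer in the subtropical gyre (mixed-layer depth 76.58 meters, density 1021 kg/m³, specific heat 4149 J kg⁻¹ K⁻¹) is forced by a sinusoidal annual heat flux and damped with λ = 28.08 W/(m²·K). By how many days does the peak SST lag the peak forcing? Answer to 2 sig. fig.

67 days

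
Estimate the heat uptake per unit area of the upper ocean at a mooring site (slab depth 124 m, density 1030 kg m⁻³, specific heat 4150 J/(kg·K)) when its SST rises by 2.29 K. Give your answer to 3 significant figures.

Areal heat capacity C = ρ c_p D = 1030 × 4150 × 124 = 5.30×10^8 J m⁻² K⁻¹.
ΔQ = C ΔT = 5.30×10^8 × 2.29 = 1.21×10^9 J/m².

1.21×10^9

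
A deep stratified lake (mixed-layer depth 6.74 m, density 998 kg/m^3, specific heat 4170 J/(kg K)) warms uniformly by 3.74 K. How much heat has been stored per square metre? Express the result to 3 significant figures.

Areal heat capacity C = ρ c_p D = 998 × 4170 × 6.74 = 2.80×10^7 J/(m^2 K).
ΔQ = C ΔT = 2.80×10^7 × 3.74 = 1.05×10^8 J/m².

1.05×10^8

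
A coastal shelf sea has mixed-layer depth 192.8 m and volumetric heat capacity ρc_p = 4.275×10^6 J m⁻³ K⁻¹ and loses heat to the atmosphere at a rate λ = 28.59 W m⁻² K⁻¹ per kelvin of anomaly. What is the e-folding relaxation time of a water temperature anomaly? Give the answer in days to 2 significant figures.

330 days

Areal heat capacity C = ρc_p × D = 4.275×10^6 × 192.8 = 8.24×10^8 J m⁻² K⁻¹.
Relaxation time τ = C / λ = 8.24×10^8 / 28.59 = 2.88×10^7 s.
In days: 2.88×10^7 s / (86400 s/day) = 334 days.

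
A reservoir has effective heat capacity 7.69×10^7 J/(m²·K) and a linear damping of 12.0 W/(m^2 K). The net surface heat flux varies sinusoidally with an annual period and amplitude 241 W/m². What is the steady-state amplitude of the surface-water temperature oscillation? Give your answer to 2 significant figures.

12 K

Areal heat capacity C = 7.69×10^7 J/(m²·K) (given).
Angular frequency ω = 2π / T = 2π / 3.15×10^7 s = 1.99×10^-7 s⁻¹.
√((Cω)² + λ²) = √((15.3)² + 12.0²) = 19.5 W/(m²·K).
Amplitude A = F₀ / √((Cω)²+λ²) = 241 / 19.5 = 12.4 K.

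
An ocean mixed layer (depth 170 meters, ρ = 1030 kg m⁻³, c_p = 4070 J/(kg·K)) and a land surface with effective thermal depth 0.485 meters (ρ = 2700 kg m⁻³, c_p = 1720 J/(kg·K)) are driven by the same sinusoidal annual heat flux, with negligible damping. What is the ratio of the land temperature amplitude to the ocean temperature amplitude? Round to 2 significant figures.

C_ocean = 1030 × 4070 × 170 = 7.13×10^8 J/(m²·K).
C_land = 2700 × 1720 × 0.485 = 2.25×10^6 J/(m²·K).
Undamped amplitude ∝ 1/C, so A_land/A_ocean = C_ocean/C_land = 316.

320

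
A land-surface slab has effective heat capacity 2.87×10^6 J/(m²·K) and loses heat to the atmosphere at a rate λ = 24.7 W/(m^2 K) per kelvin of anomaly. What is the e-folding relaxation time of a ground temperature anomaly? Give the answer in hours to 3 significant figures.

Areal heat capacity C = 2.87×10^6 J/(m²·K) (given).
Relaxation time τ = C / λ = 2.87×10^6 / 24.7 = 1.16×10^5 s.
In hours: 1.16×10^5 s / (3600 s/hour) = 32.3 hours.

32.3 hours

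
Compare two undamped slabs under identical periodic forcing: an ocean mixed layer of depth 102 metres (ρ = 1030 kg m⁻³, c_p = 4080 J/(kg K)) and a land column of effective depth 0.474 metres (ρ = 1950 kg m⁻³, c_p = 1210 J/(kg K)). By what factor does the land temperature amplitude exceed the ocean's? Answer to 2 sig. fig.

C_ocean = 1030 × 4080 × 102 = 4.29×10^8 J/(m²·K).
C_land = 1950 × 1210 × 0.474 = 1.12×10^6 J/(m²·K).
Undamped amplitude ∝ 1/C, so A_land/A_ocean = C_ocean/C_land = 383.

380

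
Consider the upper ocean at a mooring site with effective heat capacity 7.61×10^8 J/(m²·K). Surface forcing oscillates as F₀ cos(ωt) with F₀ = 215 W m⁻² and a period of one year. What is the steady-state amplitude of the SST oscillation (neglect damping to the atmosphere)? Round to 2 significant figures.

Areal heat capacity C = 7.61×10^8 J/(m²·K) (given).
Angular frequency ω = 2π / T = 2π / 3.15×10^7 s = 1.99×10^-7 s⁻¹.
Cω = 7.61×10^8 × 1.99×10^-7 = 152 W/(m²·K).
Amplitude A = F₀ / (Cω) = 215 / 152 = 1.42 K.

1.4 K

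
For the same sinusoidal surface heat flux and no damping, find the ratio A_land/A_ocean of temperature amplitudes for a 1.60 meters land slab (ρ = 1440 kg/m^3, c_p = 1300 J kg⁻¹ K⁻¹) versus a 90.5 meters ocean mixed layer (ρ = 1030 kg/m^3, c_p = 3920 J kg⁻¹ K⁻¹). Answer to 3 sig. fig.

C_ocean = 1030 × 3920 × 90.5 = 3.65×10^8 J/(m²·K).
C_land = 1440 × 1300 × 1.60 = 3.00×10^6 J/(m²·K).
Undamped amplitude ∝ 1/C, so A_land/A_ocean = C_ocean/C_land = 122.

122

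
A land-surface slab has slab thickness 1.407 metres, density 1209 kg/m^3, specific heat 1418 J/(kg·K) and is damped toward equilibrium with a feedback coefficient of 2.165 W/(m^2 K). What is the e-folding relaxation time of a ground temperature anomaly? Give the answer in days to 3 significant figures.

12.9 days

Areal heat capacity C = ρ c_p D = 1209 × 1418 × 1.407 = 2.41×10^6 J m⁻² K⁻¹.
Relaxation time τ = C / λ = 2.41×10^6 / 2.165 = 1.11×10^6 s.
In days: 1.11×10^6 s / (86400 s/day) = 12.9 days.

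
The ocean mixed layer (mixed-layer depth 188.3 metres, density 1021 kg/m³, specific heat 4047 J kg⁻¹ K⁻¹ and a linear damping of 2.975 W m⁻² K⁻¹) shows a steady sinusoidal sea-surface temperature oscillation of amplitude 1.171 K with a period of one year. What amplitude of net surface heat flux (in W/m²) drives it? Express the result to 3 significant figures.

Areal heat capacity C = ρ c_p D = 1021 × 4047 × 188.3 = 7.78×10^8 J/(m^2 K).
ω = 2π / 3.15×10^7 s = 1.99×10^-7 s⁻¹.
√((Cω)² + λ²) = √((155)² + 2.975²) = 155 W/(m²·K).
F₀ = A × √((Cω)²+λ²) = 1.171 × 155 = 182 W/m².

182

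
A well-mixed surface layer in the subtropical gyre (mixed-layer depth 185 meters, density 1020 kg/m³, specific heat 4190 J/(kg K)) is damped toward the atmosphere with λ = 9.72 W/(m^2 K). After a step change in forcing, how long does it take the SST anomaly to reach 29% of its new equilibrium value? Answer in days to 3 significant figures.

Areal heat capacity C = ρ c_p D = 1020 × 4190 × 185 = 7.91×10^8 J/(m^2 K).
τ = C / λ = 7.91×10^8 / 9.72 = 8.13×10^7 s.
Fraction reached: 1 − e^(−t/τ) = 0.29 ⇒ t = −τ ln(1 − 0.29) = τ × 0.342.
t = 2.79×10^7 s = 322 days.

322 days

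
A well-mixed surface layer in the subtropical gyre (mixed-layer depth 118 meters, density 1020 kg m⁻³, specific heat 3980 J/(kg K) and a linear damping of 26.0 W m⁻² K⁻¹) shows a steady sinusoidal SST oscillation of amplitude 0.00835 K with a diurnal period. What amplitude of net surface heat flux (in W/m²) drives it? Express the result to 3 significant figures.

Areal heat capacity C = ρ c_p D = 1020 × 3980 × 118 = 4.79×10^8 J m⁻² K⁻¹.
ω = 2π / 86400 s = 7.27×10^-5 s⁻¹.
√((Cω)² + λ²) = √((34800)² + 26.0²) = 34800 W/(m²·K).
F₀ = A × √((Cω)²+λ²) = 0.00835 × 34800 = 291 W/m².

291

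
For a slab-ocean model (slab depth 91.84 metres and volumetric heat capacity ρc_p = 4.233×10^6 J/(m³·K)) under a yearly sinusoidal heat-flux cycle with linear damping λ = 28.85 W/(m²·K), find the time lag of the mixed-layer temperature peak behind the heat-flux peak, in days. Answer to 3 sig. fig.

Areal heat capacity C = ρc_p × D = 4.233×10^6 × 91.84 = 3.89×10^8 J/(m^2 K).
ω = 2π / 3.15×10^7 s = 1.99×10^-7 s⁻¹.
Phase lag φ = arctan(Cω/λ) = arctan(77.5/28.85) = 1.21 rad.
Time lag = φ / ω = 1.21 / 1.99×10^-7 = 6.09×10^6 s = 70.5 days.

70.5 days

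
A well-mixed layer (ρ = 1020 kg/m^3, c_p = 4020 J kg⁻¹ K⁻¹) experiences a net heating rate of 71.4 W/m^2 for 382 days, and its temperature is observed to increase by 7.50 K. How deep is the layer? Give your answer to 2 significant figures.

77 m

Heat input Q = F Δt = 71.4 × 3.30×10^7 s = 2.36×10^9 J/m².
Required areal heat capacity C = Q / ΔT = 3.14×10^8 J/(m²·K).
Depth D = C / (ρ c_p) = 3.14×10^8 / (1020 × 4020) = 76.6 m.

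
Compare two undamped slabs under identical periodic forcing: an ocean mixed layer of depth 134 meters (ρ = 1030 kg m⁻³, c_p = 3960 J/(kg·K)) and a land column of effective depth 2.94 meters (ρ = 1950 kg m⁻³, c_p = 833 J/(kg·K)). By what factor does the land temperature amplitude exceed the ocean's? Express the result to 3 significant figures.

C_ocean = 1030 × 3960 × 134 = 5.47×10^8 J/(m²·K).
C_land = 1950 × 833 × 2.94 = 4.78×10^6 J/(m²·K).
Undamped amplitude ∝ 1/C, so A_land/A_ocean = C_ocean/C_land = 114.

114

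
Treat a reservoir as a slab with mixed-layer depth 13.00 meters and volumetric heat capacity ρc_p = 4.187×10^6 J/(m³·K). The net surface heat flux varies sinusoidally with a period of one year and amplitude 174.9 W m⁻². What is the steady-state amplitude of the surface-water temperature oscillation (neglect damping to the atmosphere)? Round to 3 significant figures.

Areal heat capacity C = ρc_p × D = 4.187×10^6 × 13.00 = 5.44×10^7 J m⁻² K⁻¹.
Angular frequency ω = 2π / T = 2π / 3.15×10^7 s = 1.99×10^-7 s⁻¹.
Cω = 5.44×10^7 × 1.99×10^-7 = 10.8 W/(m²·K).
Amplitude A = F₀ / (Cω) = 174.9 / 10.8 = 16.1 K.

16.1 K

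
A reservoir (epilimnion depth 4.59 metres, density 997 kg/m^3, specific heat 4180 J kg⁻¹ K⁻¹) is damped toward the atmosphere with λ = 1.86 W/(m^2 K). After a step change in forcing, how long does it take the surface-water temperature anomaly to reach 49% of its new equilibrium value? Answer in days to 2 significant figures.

80 days

Areal heat capacity C = ρ c_p D = 997 × 4180 × 4.59 = 1.91×10^7 J m⁻² K⁻¹.
τ = C / λ = 1.91×10^7 / 1.86 = 1.03×10^7 s.
Fraction reached: 1 − e^(−t/τ) = 0.49 ⇒ t = −τ ln(1 − 0.49) = τ × 0.673.
t = 6.92×10^6 s = 80.1 days.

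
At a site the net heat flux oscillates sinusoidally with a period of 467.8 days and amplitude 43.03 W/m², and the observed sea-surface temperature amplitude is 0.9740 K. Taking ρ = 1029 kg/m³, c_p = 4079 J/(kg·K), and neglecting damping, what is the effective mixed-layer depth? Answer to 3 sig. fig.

ω = 2π / 4.04×10^7 s = 1.55×10^-7 s⁻¹.
Required C = F₀ / (A ω) = 43.03 / (0.9740 × 1.55×10^-7) = 2.84×10^8 J/(m²·K).
D = C / (ρ c_p) = 2.84×10^8 / (1029 × 4079) = 67.7 m.

67.7 m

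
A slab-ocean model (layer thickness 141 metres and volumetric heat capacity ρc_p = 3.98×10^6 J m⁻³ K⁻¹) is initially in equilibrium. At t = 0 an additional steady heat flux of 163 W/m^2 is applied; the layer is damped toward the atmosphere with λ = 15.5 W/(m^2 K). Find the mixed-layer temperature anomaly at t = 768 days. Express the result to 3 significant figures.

8.83 K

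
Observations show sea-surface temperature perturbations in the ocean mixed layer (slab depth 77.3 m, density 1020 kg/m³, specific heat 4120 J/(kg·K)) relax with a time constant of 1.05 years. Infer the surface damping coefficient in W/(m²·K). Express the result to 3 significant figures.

Areal heat capacity C = ρ c_p D = 1020 × 4120 × 77.3 = 3.25×10^8 J m⁻² K⁻¹.
τ = 1.05 years = 3.31×10^7 s.
λ = C / τ = 3.25×10^8 / 3.31×10^7 = 9.80 W/(m²·K).

9.80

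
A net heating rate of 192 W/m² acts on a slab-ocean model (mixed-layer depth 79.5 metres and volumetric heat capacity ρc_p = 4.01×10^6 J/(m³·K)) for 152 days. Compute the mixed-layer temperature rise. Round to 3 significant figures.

Areal heat capacity C = ρc_p × D = 4.01×10^6 × 79.5 = 3.19×10^8 J/(m^2 K).
Net heat input Q = F Δt = 192 × (152 days × 86400 s/day) = 2.52×10^9 J/m².
ΔT = Q / C = 2.52×10^9 / 3.19×10^8 = 7.91 K.

7.91 K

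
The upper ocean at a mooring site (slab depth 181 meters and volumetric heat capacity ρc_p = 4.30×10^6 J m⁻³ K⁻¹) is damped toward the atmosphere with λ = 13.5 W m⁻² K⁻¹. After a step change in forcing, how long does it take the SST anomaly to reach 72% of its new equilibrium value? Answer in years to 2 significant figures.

2.3 years

Areal heat capacity C = ρc_p × D = 4.30×10^6 × 181 = 7.78×10^8 J/(m^2 K).
τ = C / λ = 7.78×10^8 / 13.5 = 5.77×10^7 s.
Fraction reached: 1 − e^(−t/τ) = 0.72 ⇒ t = −τ ln(1 − 0.72) = τ × 1.27.
t = 7.34×10^7 s = 2.33 years.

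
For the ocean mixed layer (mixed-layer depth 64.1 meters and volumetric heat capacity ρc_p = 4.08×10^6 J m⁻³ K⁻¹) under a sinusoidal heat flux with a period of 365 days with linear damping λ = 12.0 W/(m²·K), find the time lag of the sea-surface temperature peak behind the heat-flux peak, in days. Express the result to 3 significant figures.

Areal heat capacity C = ρc_p × D = 4.08×10^6 × 64.1 = 2.62×10^8 J m⁻² K⁻¹.
ω = 2π / 3.15×10^7 s = 1.99×10^-7 s⁻¹.
Phase lag φ = arctan(Cω/λ) = arctan(52.1/12.0) = 1.34 rad.
Time lag = φ / ω = 1.34 / 1.99×10^-7 = 6.75×10^6 s = 78.1 days.

78.1 days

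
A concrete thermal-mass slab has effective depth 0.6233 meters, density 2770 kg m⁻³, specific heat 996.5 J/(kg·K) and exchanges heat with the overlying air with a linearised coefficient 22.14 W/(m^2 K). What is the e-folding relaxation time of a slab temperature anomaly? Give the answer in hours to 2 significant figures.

Areal heat capacity C = ρ c_p D = 2770 × 996.5 × 0.6233 = 1.72×10^6 J/(m^2 K).
Relaxation time τ = C / λ = 1.72×10^6 / 22.14 = 77700 s.
In hours: 77700 s / (3600 s/hour) = 21.6 hours.

22 hours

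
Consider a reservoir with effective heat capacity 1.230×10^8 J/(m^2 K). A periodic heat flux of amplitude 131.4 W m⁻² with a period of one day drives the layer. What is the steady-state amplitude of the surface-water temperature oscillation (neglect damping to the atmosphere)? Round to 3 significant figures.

Areal heat capacity C = 1.230×10^8 J/(m^2 K) (given).
Angular frequency ω = 2π / T = 2π / 86400 s = 7.27×10^-5 s⁻¹.
Cω = 1.23×10^8 × 7.27×10^-5 = 8940 W/(m²·K).
Amplitude A = F₀ / (Cω) = 131.4 / 8940 = 0.0147 K.

0.0147 K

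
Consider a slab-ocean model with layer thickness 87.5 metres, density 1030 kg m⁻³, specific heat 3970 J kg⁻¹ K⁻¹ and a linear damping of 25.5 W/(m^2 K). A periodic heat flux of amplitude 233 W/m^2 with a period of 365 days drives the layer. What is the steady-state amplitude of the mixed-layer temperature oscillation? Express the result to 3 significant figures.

Areal heat capacity C = ρ c_p D = 1030 × 3970 × 87.5 = 3.58×10^8 J m⁻² K⁻¹.
Angular frequency ω = 2π / T = 2π / 3.15×10^7 s = 1.99×10^-7 s⁻¹.
√((Cω)² + λ²) = √((71.3)² + 25.5²) = 75.7 W/(m²·K).
Amplitude A = F₀ / √((Cω)²+λ²) = 233 / 75.7 = 3.08 K.

3.08 K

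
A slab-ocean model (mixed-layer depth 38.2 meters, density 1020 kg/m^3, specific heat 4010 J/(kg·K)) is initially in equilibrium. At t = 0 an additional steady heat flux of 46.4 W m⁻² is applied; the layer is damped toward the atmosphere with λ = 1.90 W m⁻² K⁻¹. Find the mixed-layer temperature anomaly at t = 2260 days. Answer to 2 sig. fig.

22 K

Areal heat capacity C = ρ c_p D = 1020 × 4010 × 38.2 = 1.56×10^8 J/(m^2 K).
τ = C / λ = 1.56×10^8 / 1.90 = 8.22×10^7 s.
Equilibrium anomaly ΔT_eq = F / λ = 46.4 / 1.90 = 24.4 K.
t = 2260 days = 1.95×10^8 s, so t/τ = 2.37.
ΔT(t) = ΔT_eq (1 − e^(−t/τ)) = 24.4 × (1 − e^−2.37) = 22.1 K.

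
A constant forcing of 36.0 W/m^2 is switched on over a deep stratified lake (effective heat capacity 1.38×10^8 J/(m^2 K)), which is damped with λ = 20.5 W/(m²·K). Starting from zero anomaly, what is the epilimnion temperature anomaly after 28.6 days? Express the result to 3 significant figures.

Areal heat capacity C = 1.38×10^8 J/(m^2 K) (given).
τ = C / λ = 1.38×10^8 / 20.5 = 6.73×10^6 s.
Equilibrium anomaly ΔT_eq = F / λ = 36.0 / 20.5 = 1.76 K.
t = 28.6 days = 2.47×10^6 s, so t/τ = 0.367.
ΔT(t) = ΔT_eq (1 − e^(−t/τ)) = 1.76 × (1 − e^−0.367) = 0.540 K.

0.540 K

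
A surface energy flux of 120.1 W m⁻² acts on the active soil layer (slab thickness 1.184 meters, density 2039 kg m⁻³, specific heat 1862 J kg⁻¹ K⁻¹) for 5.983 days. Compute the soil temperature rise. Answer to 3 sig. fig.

Areal heat capacity C = ρ c_p D = 2039 × 1862 × 1.184 = 4.50×10^6 J/(m²·K).
Net heat input Q = F Δt = 120.1 × (5.983 days × 86400 s/day) = 6.21×10^7 J/m².
ΔT = Q / C = 6.21×10^7 / 4.50×10^6 = 13.8 K.

13.8 K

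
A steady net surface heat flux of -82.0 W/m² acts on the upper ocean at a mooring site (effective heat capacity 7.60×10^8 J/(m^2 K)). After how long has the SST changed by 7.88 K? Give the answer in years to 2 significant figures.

2.3 years

Areal heat capacity C = 7.60×10^8 J/(m^2 K) (given).
Time required: Δt = C ΔT / F = 7.60×10^8 × -7.88 / -82.0 = 7.30×10^7 s.
In years: 7.30×10^7 s / (3.156×10^7 s/year) = 2.31 years.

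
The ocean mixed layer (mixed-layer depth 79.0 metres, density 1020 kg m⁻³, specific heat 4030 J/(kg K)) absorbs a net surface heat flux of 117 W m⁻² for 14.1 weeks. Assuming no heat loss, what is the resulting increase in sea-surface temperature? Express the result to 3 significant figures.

Areal heat capacity C = ρ c_p D = 1020 × 4030 × 79.0 = 3.25×10^8 J m⁻² K⁻¹.
Net heat input Q = F Δt = 117 × (14.1 weeks × 6.048×10^5 s/week) = 9.98×10^8 J/m².
ΔT = Q / C = 9.98×10^8 / 3.25×10^8 = 3.07 K.

3.07 K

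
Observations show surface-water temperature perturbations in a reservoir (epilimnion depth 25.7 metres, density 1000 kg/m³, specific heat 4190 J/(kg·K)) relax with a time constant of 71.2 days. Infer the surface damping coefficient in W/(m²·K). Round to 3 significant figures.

Areal heat capacity C = ρ c_p D = 1000 × 4190 × 25.7 = 1.08×10^8 J/(m^2 K).
τ = 71.2 days = 6.15×10^6 s.
λ = C / τ = 1.08×10^8 / 6.15×10^6 = 17.5 W/(m²·K).

17.5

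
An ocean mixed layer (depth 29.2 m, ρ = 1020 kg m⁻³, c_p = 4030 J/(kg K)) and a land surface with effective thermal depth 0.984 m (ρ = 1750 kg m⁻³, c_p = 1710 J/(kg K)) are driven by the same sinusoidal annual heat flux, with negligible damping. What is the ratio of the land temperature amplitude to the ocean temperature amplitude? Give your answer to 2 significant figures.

41

C_ocean = 1020 × 4030 × 29.2 = 1.20×10^8 J/(m²·K).
C_land = 1750 × 1710 × 0.984 = 2.94×10^6 J/(m²·K).
Undamped amplitude ∝ 1/C, so A_land/A_ocean = C_ocean/C_land = 40.8.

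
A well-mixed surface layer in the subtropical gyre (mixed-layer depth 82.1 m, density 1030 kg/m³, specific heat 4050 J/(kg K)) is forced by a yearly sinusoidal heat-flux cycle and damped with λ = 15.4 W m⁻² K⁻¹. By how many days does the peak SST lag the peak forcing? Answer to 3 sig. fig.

78.4 days

Areal heat capacity C = ρ c_p D = 1030 × 4050 × 82.1 = 3.42×10^8 J/(m^2 K).
ω = 2π / 3.15×10^7 s = 1.99×10^-7 s⁻¹.
Phase lag φ = arctan(Cω/λ) = arctan(68.2/15.4) = 1.35 rad.
Time lag = φ / ω = 1.35 / 1.99×10^-7 = 6.77×10^6 s = 78.4 days.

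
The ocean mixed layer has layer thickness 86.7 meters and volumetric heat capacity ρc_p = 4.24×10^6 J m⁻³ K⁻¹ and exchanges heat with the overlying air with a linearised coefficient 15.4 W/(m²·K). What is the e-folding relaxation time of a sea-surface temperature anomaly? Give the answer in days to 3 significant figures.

Areal heat capacity C = ρc_p × D = 4.24×10^6 × 86.7 = 3.68×10^8 J/(m^2 K).
Relaxation time τ = C / λ = 3.68×10^8 / 15.4 = 2.39×10^7 s.
In days: 2.39×10^7 s / (86400 s/day) = 276 days.

276 days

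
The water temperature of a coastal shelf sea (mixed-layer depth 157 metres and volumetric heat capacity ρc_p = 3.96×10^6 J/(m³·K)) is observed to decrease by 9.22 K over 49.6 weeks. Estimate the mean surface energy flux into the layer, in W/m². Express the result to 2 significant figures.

Areal heat capacity C = ρc_p × D = 3.96×10^6 × 157 = 6.22×10^8 J/(m^2 K).
Required heat per unit area: Q = C ΔT = 6.22×10^8 × -9.22 = -5.73×10^9 J/m².
Flux F = Q / Δt = -5.73×10^9 / 3.00×10^7 s = -191 W/m².

-190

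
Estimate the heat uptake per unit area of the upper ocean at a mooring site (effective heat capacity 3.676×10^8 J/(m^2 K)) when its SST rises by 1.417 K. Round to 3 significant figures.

5.21×10^8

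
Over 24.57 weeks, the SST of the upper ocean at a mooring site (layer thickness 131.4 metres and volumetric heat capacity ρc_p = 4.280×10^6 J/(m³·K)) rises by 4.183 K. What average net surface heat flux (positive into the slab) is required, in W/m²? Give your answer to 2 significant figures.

Areal heat capacity C = ρc_p × D = 4.280×10^6 × 131.4 = 5.62×10^8 J m⁻² K⁻¹.
Required heat per unit area: Q = C ΔT = 5.62×10^8 × 4.183 = 2.35×10^9 J/m².
Flux F = Q / Δt = 2.35×10^9 / 1.49×10^7 s = 158 W/m².

160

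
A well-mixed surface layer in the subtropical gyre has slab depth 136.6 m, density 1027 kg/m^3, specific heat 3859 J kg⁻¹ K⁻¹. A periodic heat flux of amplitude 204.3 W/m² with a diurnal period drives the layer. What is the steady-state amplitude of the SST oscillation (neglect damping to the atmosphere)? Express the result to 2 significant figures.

Areal heat capacity C = ρ c_p D = 1027 × 3859 × 136.6 = 5.41×10^8 J m⁻² K⁻¹.
Angular frequency ω = 2π / T = 2π / 86400 s = 7.27×10^-5 s⁻¹.
Cω = 5.41×10^8 × 7.27×10^-5 = 39400 W/(m²·K).
Amplitude A = F₀ / (Cω) = 204.3 / 39400 = 0.00519 K.

0.0052 K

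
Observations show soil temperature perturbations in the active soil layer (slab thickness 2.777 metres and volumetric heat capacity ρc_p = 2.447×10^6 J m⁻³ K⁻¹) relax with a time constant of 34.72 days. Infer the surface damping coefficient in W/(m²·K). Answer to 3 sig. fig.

Areal heat capacity C = ρc_p × D = 2.447×10^6 × 2.777 = 6.80×10^6 J/(m^2 K).
τ = 34.72 days = 3.00×10^6 s.
λ = C / τ = 6.80×10^6 / 3.00×10^6 = 2.27 W/(m²·K).

2.27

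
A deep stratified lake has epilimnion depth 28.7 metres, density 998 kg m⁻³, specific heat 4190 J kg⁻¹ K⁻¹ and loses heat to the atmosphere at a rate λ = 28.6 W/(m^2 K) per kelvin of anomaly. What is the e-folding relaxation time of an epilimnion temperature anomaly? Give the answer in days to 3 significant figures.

48.6 days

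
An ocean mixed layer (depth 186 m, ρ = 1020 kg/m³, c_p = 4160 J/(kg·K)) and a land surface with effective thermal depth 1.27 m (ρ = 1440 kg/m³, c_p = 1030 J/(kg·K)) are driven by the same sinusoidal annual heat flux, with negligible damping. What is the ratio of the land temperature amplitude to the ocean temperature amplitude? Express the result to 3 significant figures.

419

C_ocean = 1020 × 4160 × 186 = 7.89×10^8 J/(m²·K).
C_land = 1440 × 1030 × 1.27 = 1.88×10^6 J/(m²·K).
Undamped amplitude ∝ 1/C, so A_land/A_ocean = C_ocean/C_land = 419.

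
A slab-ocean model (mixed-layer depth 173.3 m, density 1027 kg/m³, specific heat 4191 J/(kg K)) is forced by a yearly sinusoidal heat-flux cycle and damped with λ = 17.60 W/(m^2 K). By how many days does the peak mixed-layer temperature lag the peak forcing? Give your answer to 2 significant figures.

84 days

Areal heat capacity C = ρ c_p D = 1027 × 4191 × 173.3 = 7.46×10^8 J/(m²·K).
ω = 2π / 3.15×10^7 s = 1.99×10^-7 s⁻¹.
Phase lag φ = arctan(Cω/λ) = arctan(149/17.60) = 1.45 rad.
Time lag = φ / ω = 1.45 / 1.99×10^-7 = 7.29×10^6 s = 84.4 days.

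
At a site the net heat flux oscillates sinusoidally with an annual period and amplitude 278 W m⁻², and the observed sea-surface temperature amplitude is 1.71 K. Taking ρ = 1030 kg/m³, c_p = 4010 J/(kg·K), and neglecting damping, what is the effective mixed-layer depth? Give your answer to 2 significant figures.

200 m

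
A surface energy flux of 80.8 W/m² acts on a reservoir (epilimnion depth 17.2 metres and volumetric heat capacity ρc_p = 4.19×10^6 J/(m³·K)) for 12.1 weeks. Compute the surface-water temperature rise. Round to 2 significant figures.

8.2 K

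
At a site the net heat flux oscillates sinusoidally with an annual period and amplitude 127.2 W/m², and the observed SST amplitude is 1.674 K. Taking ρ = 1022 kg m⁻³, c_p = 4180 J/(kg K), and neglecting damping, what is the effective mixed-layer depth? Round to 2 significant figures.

ω = 2π / 3.15×10^7 s = 1.99×10^-7 s⁻¹.
Required C = F₀ / (A ω) = 127.2 / (1.674 × 1.99×10^-7) = 3.81×10^8 J/(m²·K).
D = C / (ρ c_p) = 3.81×10^8 / (1022 × 4180) = 89.3 m.

89 m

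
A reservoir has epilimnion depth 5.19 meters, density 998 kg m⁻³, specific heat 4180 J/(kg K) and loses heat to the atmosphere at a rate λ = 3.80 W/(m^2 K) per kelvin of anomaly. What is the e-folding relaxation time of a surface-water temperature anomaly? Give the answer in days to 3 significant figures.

Areal heat capacity C = ρ c_p D = 998 × 4180 × 5.19 = 2.17×10^7 J/(m²·K).
Relaxation time τ = C / λ = 2.17×10^7 / 3.80 = 5.70×10^6 s.
In days: 5.70×10^6 s / (86400 s/day) = 65.9 days.

65.9 days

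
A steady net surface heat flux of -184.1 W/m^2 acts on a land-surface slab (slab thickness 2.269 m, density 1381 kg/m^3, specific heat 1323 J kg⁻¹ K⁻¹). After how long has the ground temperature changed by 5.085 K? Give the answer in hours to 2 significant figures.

Areal heat capacity C = ρ c_p D = 1381 × 1323 × 2.269 = 4.15×10^6 J/(m^2 K).
Time required: Δt = C ΔT / F = 4.15×10^6 × -5.085 / -184.1 = 1.15×10^5 s.
In hours: 1.15×10^5 s / (3600 s/hour) = 31.8 hours.

32 hours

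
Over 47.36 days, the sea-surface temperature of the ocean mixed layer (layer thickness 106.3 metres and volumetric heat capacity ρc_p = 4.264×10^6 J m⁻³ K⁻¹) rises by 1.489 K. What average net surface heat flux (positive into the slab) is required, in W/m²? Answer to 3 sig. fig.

Areal heat capacity C = ρc_p × D = 4.264×10^6 × 106.3 = 4.53×10^8 J m⁻² K⁻¹.
Required heat per unit area: Q = C ΔT = 4.53×10^8 × 1.489 = 6.75×10^8 J/m².
Flux F = Q / Δt = 6.75×10^8 / 4.09×10^6 s = 165 W/m².

165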